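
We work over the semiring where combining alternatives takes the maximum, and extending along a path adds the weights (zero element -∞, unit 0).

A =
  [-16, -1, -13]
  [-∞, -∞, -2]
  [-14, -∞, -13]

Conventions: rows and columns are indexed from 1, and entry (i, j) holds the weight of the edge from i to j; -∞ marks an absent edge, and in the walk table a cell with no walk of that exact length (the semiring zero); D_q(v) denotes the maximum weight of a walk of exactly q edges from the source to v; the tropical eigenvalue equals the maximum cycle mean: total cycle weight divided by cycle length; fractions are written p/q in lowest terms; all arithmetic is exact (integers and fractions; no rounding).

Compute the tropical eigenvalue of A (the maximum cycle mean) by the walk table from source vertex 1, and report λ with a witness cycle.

q=0: [0, -∞, -∞]
q=1: [-16, -1, -13]
q=2: [-27, -17, -3]
q=3: [-17, -28, -16]
Optimal cycle mean attained by: cycle 1->2->3->1, total (-1) + (-2) + (-14), length 3.
Answer: λ = -17/3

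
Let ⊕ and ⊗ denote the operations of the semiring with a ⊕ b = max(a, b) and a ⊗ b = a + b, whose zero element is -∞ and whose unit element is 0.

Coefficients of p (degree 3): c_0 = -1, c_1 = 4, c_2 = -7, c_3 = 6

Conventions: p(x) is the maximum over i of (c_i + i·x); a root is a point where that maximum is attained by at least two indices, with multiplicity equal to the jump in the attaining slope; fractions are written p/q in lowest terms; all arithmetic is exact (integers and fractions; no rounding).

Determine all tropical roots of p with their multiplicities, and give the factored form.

hull edge (i=0, c=-1) to (i=1, c=4): slope 5, span 1
hull edge (i=1, c=4) to (i=3, c=6): slope 1, span 2
Factored form: p(x) = 6 ⊗ (x ⊕ (-5)) ⊗ (x ⊕ (-1)) ⊗ (x ⊕ (-1))
Answer: roots = -5 (mult 1), -1 (mult 2)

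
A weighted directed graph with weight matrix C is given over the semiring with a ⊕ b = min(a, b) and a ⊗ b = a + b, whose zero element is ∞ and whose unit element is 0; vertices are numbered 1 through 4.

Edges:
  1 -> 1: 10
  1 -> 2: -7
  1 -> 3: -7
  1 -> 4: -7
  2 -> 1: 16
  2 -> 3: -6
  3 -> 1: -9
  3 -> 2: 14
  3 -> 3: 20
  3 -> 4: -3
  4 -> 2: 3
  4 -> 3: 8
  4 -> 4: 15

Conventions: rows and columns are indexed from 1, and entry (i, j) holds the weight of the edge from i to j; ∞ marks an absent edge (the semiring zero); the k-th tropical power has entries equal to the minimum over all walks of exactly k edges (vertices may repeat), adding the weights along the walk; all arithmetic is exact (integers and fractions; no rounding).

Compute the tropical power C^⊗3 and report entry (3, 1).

C^⊗2:
  [-16, -4, -13, -10]
  [-15, 8, 9, -9]
  [1, -16, -16, -16]
  [-1, 18, -3, 5]
C^⊗3:
  [-22, -23, -23, -23]
  [-5, -22, -22, -22]
  [-25, -13, -22, -19]
  [-12, -8, -8, -8]
Key observation: the optimum is the walk 3->1->3->1, with weight (-9) + (-7) + (-9) = -25.
Optimal value attained by: walk 3->1->3->1.
Answer: (C^⊗3)[3][1] = -25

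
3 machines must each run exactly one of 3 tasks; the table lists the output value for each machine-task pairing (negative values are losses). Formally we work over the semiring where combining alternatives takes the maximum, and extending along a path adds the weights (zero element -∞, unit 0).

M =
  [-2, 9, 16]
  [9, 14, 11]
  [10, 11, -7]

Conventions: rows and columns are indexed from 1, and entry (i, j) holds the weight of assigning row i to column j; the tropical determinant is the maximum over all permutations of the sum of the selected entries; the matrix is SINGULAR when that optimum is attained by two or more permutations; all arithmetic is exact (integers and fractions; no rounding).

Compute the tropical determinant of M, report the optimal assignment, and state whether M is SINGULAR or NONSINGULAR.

σ = (1, 2, 3): (-2) + 14 + (-7) = 5
σ = (1, 3, 2): (-2) + 11 + 11 = 20
σ = (2, 1, 3): 9 + 9 + (-7) = 11
σ = (2, 3, 1): 9 + 11 + 10 = 30
σ = (3, 1, 2): 16 + 9 + 11 = 36
σ = (3, 2, 1): 16 + 14 + 10 = 40
Optimal value attained by: σ = (3, 2, 1).
Answer: det⊕(M) = 40; verdict: NONSINGULAR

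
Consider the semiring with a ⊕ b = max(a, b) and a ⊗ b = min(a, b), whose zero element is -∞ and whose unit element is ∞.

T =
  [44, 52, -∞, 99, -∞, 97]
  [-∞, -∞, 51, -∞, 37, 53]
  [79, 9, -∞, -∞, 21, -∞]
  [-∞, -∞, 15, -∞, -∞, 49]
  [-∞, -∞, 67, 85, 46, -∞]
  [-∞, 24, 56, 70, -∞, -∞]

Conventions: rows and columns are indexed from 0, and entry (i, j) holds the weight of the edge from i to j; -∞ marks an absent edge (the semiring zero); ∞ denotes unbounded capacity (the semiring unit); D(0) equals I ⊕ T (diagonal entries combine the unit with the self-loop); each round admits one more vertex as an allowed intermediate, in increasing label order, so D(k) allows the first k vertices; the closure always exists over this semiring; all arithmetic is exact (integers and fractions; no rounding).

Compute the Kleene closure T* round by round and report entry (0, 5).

D(0):
  [∞, 52, -∞, 99, -∞, 97]
  [-∞, ∞, 51, -∞, 37, 53]
  [79, 9, ∞, -∞, 21, -∞]
  [-∞, -∞, 15, ∞, -∞, 49]
  [-∞, -∞, 67, 85, ∞, -∞]
  [-∞, 24, 56, 70, -∞, ∞]
D(1):
  [∞, 52, -∞, 99, -∞, 97]
  [-∞, ∞, 51, -∞, 37, 53]
  [79, 52, ∞, 79, 21, 79]
  [-∞, -∞, 15, ∞, -∞, 49]
  [-∞, -∞, 67, 85, ∞, -∞]
  [-∞, 24, 56, 70, -∞, ∞]
D(2):
  [∞, 52, 51, 99, 37, 97]
  [-∞, ∞, 51, -∞, 37, 53]
  [79, 52, ∞, 79, 37, 79]
  [-∞, -∞, 15, ∞, -∞, 49]
  [-∞, -∞, 67, 85, ∞, -∞]
  [-∞, 24, 56, 70, 24, ∞]
D(3):
  [∞, 52, 51, 99, 37, 97]
  [51, ∞, 51, 51, 37, 53]
  [79, 52, ∞, 79, 37, 79]
  [15, 15, 15, ∞, 15, 49]
  [67, 52, 67, 85, ∞, 67]
  [56, 52, 56, 70, 37, ∞]
D(4):
  [∞, 52, 51, 99, 37, 97]
  [51, ∞, 51, 51, 37, 53]
  [79, 52, ∞, 79, 37, 79]
  [15, 15, 15, ∞, 15, 49]
  [67, 52, 67, 85, ∞, 67]
  [56, 52, 56, 70, 37, ∞]
D(5):
  [∞, 52, 51, 99, 37, 97]
  [51, ∞, 51, 51, 37, 53]
  [79, 52, ∞, 79, 37, 79]
  [15, 15, 15, ∞, 15, 49]
  [67, 52, 67, 85, ∞, 67]
  [56, 52, 56, 70, 37, ∞]
D(6):
  [∞, 52, 56, 99, 37, 97]
  [53, ∞, 53, 53, 37, 53]
  [79, 52, ∞, 79, 37, 79]
  [49, 49, 49, ∞, 37, 49]
  [67, 52, 67, 85, ∞, 67]
  [56, 52, 56, 70, 37, ∞]
Answer: T*[0][5] = 97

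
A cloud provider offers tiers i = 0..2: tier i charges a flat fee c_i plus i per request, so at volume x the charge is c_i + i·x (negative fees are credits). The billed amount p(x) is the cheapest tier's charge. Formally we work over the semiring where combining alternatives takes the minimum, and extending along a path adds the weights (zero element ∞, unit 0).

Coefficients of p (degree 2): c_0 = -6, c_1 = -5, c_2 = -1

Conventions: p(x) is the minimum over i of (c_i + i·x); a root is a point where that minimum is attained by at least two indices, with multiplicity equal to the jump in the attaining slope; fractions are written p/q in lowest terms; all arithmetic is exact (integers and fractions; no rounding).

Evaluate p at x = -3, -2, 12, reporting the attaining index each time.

p(-3) = min(-6+0·(-3)=-6, -5+1·(-3)=-8, -1+2·(-3)=-7) = -8 (attained by i=1)
p(-2) = min(-6+0·(-2)=-6, -5+1·(-2)=-7, -1+2·(-2)=-5) = -7 (attained by i=1)
p(12) = min(-6+0·12=-6, -5+1·12=7, -1+2·12=23) = -6 (attained by i=0)
Answer: p(-3) = -8; p(-2) = -7; p(12) = -6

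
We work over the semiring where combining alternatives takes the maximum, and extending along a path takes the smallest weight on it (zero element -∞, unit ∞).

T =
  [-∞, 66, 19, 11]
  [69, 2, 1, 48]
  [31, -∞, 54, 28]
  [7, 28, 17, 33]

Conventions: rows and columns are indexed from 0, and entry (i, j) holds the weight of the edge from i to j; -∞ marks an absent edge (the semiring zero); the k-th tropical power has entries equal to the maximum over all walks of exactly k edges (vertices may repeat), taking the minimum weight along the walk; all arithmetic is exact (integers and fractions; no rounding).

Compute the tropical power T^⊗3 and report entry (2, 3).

T^⊗2:
  [66, 11, 19, 48]
  [7, 66, 19, 33]
  [31, 31, 54, 28]
  [28, 28, 17, 33]
T^⊗3:
  [19, 66, 19, 33]
  [66, 28, 19, 48]
  [31, 31, 54, 31]
  [28, 28, 19, 33]
Key observation: the optimum is the walk 2->0->1->3, with weight 31 min 66 min 48 = 31.
Optimal value attained by: walk 2->0->1->3.
Answer: (T^⊗3)[2][3] = 31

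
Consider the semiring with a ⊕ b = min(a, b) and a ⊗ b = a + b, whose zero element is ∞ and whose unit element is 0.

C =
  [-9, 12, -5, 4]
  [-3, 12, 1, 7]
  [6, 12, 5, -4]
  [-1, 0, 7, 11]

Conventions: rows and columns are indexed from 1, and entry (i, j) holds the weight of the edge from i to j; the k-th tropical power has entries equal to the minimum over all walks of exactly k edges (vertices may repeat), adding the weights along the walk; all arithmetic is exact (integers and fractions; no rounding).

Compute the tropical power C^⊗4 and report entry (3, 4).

C^⊗2:
  [-18, 3, -14, -9]
  [-12, 7, -8, -3]
  [-5, -4, 1, 1]
  [-10, 11, -6, 3]
C^⊗3:
  [-27, -9, -23, -18]
  [-21, -3, -17, -12]
  [-14, 1, -10, -3]
  [-19, 2, -15, -10]
C^⊗4:
  [-36, -18, -32, -27]
  [-30, -12, -26, -21]
  [-23, -3, -19, -14]
  [-28, -10, -24, -19]
Key observation: the optimum is the walk 3->4->1->3->4, with weight (-4) + (-1) + (-5) + (-4) = -14.
Optimal value attained by: walk 3->4->1->3->4.
Answer: (C^⊗4)[3][4] = -14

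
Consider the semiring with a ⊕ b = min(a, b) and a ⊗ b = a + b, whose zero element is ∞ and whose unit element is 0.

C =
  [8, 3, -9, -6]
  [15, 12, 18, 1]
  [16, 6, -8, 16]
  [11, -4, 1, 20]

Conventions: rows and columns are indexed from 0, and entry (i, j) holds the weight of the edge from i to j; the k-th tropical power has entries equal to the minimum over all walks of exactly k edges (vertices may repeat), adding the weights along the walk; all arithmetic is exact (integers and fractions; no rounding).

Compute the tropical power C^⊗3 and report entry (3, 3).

C^⊗2:
  [5, -10, -17, 2]
  [12, -3, 2, 9]
  [8, -2, -16, 7]
  [11, 7, -7, -3]
C^⊗3:
  [-1, -11, -25, -9]
  [12, 5, -6, -2]
  [0, -10, -24, -1]
  [8, -7, -15, 5]
Key observation: the optimum is the walk 3->1->0->3, with weight (-4) + 15 + (-6) = 5.
Optimal value attained by: walk 3->1->0->3.
Answer: (C^⊗3)[3][3] = 5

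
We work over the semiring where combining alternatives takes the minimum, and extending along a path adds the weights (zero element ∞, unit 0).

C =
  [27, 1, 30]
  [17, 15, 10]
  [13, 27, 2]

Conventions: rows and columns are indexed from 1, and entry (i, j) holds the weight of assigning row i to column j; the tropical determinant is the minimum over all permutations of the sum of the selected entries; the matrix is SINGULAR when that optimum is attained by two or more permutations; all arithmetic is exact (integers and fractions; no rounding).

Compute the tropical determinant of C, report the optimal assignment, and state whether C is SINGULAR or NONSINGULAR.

σ = (1, 2, 3): 27 + 15 + 2 = 44
σ = (1, 3, 2): 27 + 10 + 27 = 64
σ = (2, 1, 3): 1 + 17 + 2 = 20
σ = (2, 3, 1): 1 + 10 + 13 = 24
σ = (3, 1, 2): 30 + 17 + 27 = 74
σ = (3, 2, 1): 30 + 15 + 13 = 58
Optimal value attained by: σ = (2, 1, 3).
Answer: det⊕(C) = 20; verdict: NONSINGULAR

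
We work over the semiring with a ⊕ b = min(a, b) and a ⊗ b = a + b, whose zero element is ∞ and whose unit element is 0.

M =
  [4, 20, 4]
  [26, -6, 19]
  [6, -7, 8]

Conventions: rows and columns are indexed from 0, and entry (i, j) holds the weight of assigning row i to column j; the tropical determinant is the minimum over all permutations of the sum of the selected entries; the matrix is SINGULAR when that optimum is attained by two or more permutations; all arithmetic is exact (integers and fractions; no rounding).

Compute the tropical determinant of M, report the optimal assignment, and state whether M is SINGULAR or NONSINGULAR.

σ = (0, 1, 2): 4 + (-6) + 8 = 6
σ = (0, 2, 1): 4 + 19 + (-7) = 16
σ = (1, 0, 2): 20 + 26 + 8 = 54
σ = (1, 2, 0): 20 + 19 + 6 = 45
σ = (2, 0, 1): 4 + 26 + (-7) = 23
σ = (2, 1, 0): 4 + (-6) + 6 = 4
Optimal value attained by: σ = (2, 1, 0).
Answer: det⊕(M) = 4; verdict: NONSINGULAR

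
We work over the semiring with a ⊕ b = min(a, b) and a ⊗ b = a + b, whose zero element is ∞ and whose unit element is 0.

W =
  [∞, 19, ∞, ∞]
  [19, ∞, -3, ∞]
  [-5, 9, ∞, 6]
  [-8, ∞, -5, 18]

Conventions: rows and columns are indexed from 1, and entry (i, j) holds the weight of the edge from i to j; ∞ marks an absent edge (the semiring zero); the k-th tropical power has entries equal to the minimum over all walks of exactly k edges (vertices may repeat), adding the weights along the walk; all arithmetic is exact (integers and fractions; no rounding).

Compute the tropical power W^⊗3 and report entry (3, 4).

W^⊗2:
  [38, ∞, 16, ∞]
  [-8, 6, ∞, 3]
  [-2, 14, 1, 24]
  [-10, 4, 13, 1]
W^⊗3:
  [11, 25, ∞, 22]
  [-5, 11, -2, 21]
  [-4, 10, 11, 7]
  [-7, 9, -4, 19]
Key observation: the optimum is the walk 3->4->3->4, with weight 6 + (-5) + 6 = 7.
Optimal value attained by: walk 3->4->3->4.
Answer: (W^⊗3)[3][4] = 7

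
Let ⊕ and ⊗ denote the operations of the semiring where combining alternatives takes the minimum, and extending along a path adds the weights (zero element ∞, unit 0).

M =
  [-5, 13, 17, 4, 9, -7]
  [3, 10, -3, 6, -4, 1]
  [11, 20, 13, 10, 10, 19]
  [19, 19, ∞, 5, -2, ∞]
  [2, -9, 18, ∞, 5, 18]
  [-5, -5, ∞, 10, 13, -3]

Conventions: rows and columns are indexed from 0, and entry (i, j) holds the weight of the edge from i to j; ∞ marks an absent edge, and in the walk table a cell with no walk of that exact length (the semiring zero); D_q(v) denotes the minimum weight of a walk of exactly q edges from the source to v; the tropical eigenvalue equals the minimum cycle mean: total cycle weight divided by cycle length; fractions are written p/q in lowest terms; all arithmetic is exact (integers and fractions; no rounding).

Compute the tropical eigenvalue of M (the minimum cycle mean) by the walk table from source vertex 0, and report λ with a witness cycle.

q=0: [0, ∞, ∞, ∞, ∞, ∞]
q=1: [-5, 13, 17, 4, 9, -7]
q=2: [-12, -12, 10, -1, 2, -12]
q=3: [-17, -17, -15, -8, -16, -19]
q=4: [-24, -25, -20, -13, -21, -24]
q=5: [-29, -30, -28, -20, -29, -31]
q=6: [-36, -38, -33, -25, -34, -36]
Optimal cycle mean attained by: cycle 1->4->1, total (-4) + (-9), length 2.
Answer: λ = -13/2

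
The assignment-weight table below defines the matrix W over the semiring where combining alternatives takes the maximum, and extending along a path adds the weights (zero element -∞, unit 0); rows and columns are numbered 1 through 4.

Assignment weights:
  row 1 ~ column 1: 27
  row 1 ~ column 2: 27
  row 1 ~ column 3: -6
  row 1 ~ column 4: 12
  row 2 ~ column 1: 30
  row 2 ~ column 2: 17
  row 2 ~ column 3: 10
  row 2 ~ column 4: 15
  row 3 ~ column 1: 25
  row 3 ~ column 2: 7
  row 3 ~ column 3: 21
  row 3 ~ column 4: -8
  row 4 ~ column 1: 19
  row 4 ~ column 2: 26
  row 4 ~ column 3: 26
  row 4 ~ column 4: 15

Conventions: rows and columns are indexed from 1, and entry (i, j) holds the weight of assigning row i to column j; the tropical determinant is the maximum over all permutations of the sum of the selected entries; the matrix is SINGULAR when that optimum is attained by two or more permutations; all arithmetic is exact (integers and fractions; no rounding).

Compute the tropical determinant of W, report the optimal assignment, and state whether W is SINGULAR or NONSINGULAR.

σ = (1, 2, 3, 4): 27 + 17 + 21 + 15 = 80
σ = (1, 2, 4, 3): 27 + 17 + (-8) + 26 = 62
σ = (1, 3, 2, 4): 27 + 10 + 7 + 15 = 59
σ = (1, 3, 4, 2): 27 + 10 + (-8) + 26 = 55
σ = (1, 4, 2, 3): 27 + 15 + 7 + 26 = 75
σ = (1, 4, 3, 2): 27 + 15 + 21 + 26 = 89
σ = (2, 1, 3, 4): 27 + 30 + 21 + 15 = 93
σ = (2, 1, 4, 3): 27 + 30 + (-8) + 26 = 75
σ = (2, 3, 1, 4): 27 + 10 + 25 + 15 = 77
σ = (2, 3, 4, 1): 27 + 10 + (-8) + 19 = 48
σ = (2, 4, 1, 3): 27 + 15 + 25 + 26 = 93
σ = (2, 4, 3, 1): 27 + 15 + 21 + 19 = 82
σ = (3, 1, 2, 4): (-6) + 30 + 7 + 15 = 46
σ = (3, 1, 4, 2): (-6) + 30 + (-8) + 26 = 42
σ = (3, 2, 1, 4): (-6) + 17 + 25 + 15 = 51
σ = (3, 2, 4, 1): (-6) + 17 + (-8) + 19 = 22
σ = (3, 4, 1, 2): (-6) + 15 + 25 + 26 = 60
σ = (3, 4, 2, 1): (-6) + 15 + 7 + 19 = 35
σ = (4, 1, 2, 3): 12 + 30 + 7 + 26 = 75
σ = (4, 1, 3, 2): 12 + 30 + 21 + 26 = 89
σ = (4, 2, 1, 3): 12 + 17 + 25 + 26 = 80
σ = (4, 2, 3, 1): 12 + 17 + 21 + 19 = 69
σ = (4, 3, 1, 2): 12 + 10 + 25 + 26 = 73
σ = (4, 3, 2, 1): 12 + 10 + 7 + 19 = 48
Optimal value attained by: σ = (2, 1, 3, 4).
Answer: det⊕(W) = 93; verdict: SINGULAR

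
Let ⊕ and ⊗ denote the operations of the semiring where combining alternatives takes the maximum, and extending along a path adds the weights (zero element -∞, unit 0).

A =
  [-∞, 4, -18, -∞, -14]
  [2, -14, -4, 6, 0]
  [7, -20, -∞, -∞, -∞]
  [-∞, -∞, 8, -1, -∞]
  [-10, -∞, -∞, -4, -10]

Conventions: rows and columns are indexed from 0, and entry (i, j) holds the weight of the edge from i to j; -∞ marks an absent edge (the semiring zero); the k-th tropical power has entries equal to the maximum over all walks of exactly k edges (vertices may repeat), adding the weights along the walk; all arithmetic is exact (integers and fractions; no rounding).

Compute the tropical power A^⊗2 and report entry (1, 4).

A^⊗2:
  [6, -10, 0, 10, 4]
  [3, 6, 14, 5, -10]
  [-18, 11, -11, -14, -7]
  [15, -12, 7, -2, -∞]
  [-20, -6, 4, -5, -20]
Key observation: the optimum is the walk 1->4->4, with weight 0 + (-10) = -10.
Optimal value attained by: walk 1->4->4.
Answer: (A^⊗2)[1][4] = -10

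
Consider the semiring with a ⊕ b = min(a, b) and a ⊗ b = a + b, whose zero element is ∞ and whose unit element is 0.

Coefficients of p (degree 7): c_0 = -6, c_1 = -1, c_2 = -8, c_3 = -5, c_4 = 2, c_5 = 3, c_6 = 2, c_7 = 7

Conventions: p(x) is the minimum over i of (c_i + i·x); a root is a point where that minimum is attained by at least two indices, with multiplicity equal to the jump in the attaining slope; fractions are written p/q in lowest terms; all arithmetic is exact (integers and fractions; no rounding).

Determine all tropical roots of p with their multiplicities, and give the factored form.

hull edge (i=0, c=-6) to (i=2, c=-8): slope -1, span 2
hull edge (i=2, c=-8) to (i=6, c=2): slope 5/2, span 4
hull edge (i=6, c=2) to (i=7, c=7): slope 5, span 1
Factored form: p(x) = 7 ⊗ (x ⊕ (-5)) ⊗ (x ⊕ (-5/2)) ⊗ (x ⊕ (-5/2)) ⊗ (x ⊕ (-5/2)) ⊗ (x ⊕ (-5/2)) ⊗ (x ⊕ 1) ⊗ (x ⊕ 1)
Answer: roots = -5 (mult 1), -5/2 (mult 4), 1 (mult 2)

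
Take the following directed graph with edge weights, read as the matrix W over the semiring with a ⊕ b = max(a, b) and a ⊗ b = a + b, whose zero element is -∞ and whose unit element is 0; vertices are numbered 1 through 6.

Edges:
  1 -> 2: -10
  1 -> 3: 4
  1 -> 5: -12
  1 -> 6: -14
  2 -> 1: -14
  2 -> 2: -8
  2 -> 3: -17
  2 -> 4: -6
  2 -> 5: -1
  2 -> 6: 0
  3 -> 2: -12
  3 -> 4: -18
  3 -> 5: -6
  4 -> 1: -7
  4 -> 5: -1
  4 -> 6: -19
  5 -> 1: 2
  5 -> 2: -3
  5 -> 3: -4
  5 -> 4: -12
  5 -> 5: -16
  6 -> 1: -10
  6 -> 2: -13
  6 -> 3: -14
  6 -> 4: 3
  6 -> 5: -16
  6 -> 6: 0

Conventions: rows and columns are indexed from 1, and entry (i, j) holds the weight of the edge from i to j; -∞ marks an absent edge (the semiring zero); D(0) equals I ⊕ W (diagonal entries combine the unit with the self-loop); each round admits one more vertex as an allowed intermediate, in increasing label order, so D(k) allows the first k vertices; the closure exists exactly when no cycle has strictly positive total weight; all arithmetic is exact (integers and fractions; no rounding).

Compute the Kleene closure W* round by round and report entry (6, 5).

D(0):
  [0, -10, 4, -∞, -12, -14]
  [-14, 0, -17, -6, -1, 0]
  [-∞, -12, 0, -18, -6, -∞]
  [-7, -∞, -∞, 0, -1, -19]
  [2, -3, -4, -12, 0, -∞]
  [-10, -13, -14, 3, -16, 0]
D(1):
  [0, -10, 4, -∞, -12, -14]
  [-14, 0, -10, -6, -1, 0]
  [-∞, -12, 0, -18, -6, -∞]
  [-7, -17, -3, 0, -1, -19]
  [2, -3, 6, -12, 0, -12]
  [-10, -13, -6, 3, -16, 0]
D(2):
  [0, -10, 4, -16, -11, -10]
  [-14, 0, -10, -6, -1, 0]
  [-26, -12, 0, -18, -6, -12]
  [-7, -17, -3, 0, -1, -17]
  [2, -3, 6, -9, 0, -3]
  [-10, -13, -6, 3, -14, 0]
D(3):
  [0, -8, 4, -14, -2, -8]
  [-14, 0, -10, -6, -1, 0]
  [-26, -12, 0, -18, -6, -12]
  [-7, -15, -3, 0, -1, -15]
  [2, -3, 6, -9, 0, -3]
  [-10, -13, -6, 3, -12, 0]
D(4):
  [0, -8, 4, -14, -2, -8]
  [-13, 0, -9, -6, -1, 0]
  [-25, -12, 0, -18, -6, -12]
  [-7, -15, -3, 0, -1, -15]
  [2, -3, 6, -9, 0, -3]
  [-4, -12, 0, 3, 2, 0]
D(5):
  [0, -5, 4, -11, -2, -5]
  [1, 0, 5, -6, -1, 0]
  [-4, -9, 0, -15, -6, -9]
  [1, -4, 5, 0, -1, -4]
  [2, -3, 6, -9, 0, -3]
  [4, -1, 8, 3, 2, 0]
D(6):
  [0, -5, 4, -2, -2, -5]
  [4, 0, 8, 3, 2, 0]
  [-4, -9, 0, -6, -6, -9]
  [1, -4, 5, 0, -1, -4]
  [2, -3, 6, 0, 0, -3]
  [4, -1, 8, 3, 2, 0]
Answer: W*[6][5] = 2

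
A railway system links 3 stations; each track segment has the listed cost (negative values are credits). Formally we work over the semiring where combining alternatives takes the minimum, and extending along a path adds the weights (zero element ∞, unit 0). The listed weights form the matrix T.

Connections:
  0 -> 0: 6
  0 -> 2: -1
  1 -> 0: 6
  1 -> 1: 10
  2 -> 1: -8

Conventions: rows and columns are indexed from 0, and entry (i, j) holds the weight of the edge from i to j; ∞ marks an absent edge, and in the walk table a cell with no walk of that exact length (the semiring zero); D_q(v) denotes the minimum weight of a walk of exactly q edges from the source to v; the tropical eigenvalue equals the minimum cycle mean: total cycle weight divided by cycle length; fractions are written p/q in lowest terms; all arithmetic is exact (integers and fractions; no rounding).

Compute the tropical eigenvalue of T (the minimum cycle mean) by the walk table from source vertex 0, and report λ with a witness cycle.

q=0: [0, ∞, ∞]
q=1: [6, ∞, -1]
q=2: [12, -9, 5]
q=3: [-3, -3, 11]
Optimal cycle mean attained by: cycle 0->2->1->0, total (-1) + (-8) + 6, length 3.
Answer: λ = -1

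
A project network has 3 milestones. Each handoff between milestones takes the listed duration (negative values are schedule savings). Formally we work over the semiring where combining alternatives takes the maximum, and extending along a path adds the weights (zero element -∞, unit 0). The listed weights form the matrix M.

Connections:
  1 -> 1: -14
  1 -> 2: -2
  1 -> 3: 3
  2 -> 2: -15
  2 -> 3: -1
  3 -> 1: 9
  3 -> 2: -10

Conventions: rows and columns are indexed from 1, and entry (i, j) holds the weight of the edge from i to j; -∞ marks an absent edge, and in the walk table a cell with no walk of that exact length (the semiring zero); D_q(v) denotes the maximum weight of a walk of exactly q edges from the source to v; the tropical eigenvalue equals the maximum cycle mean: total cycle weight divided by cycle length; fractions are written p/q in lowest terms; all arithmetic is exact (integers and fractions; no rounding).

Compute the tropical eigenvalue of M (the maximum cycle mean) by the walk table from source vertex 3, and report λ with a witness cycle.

q=0: [-∞, -∞, 0]
q=1: [9, -10, -∞]
q=2: [-5, 7, 12]
q=3: [21, 2, 6]
Optimal cycle mean attained by: cycle 1->3->1, total 3 + 9, length 2.
Answer: λ = 6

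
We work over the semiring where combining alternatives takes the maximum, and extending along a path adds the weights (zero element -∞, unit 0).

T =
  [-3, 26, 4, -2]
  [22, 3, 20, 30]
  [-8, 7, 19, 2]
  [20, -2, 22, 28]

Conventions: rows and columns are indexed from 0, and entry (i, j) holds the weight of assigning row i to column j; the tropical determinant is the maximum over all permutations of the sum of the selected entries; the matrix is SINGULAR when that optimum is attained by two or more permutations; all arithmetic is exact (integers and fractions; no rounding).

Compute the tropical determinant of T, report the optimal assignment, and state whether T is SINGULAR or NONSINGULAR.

σ = (0, 1, 2, 3): (-3) + 3 + 19 + 28 = 47
σ = (0, 1, 3, 2): (-3) + 3 + 2 + 22 = 24
σ = (0, 2, 1, 3): (-3) + 20 + 7 + 28 = 52
σ = (0, 2, 3, 1): (-3) + 20 + 2 + (-2) = 17
σ = (0, 3, 1, 2): (-3) + 30 + 7 + 22 = 56
σ = (0, 3, 2, 1): (-3) + 30 + 19 + (-2) = 44
σ = (1, 0, 2, 3): 26 + 22 + 19 + 28 = 95
σ = (1, 0, 3, 2): 26 + 22 + 2 + 22 = 72
σ = (1, 2, 0, 3): 26 + 20 + (-8) + 28 = 66
σ = (1, 2, 3, 0): 26 + 20 + 2 + 20 = 68
σ = (1, 3, 0, 2): 26 + 30 + (-8) + 22 = 70
σ = (1, 3, 2, 0): 26 + 30 + 19 + 20 = 95
σ = (2, 0, 1, 3): 4 + 22 + 7 + 28 = 61
σ = (2, 0, 3, 1): 4 + 22 + 2 + (-2) = 26
σ = (2, 1, 0, 3): 4 + 3 + (-8) + 28 = 27
σ = (2, 1, 3, 0): 4 + 3 + 2 + 20 = 29
σ = (2, 3, 0, 1): 4 + 30 + (-8) + (-2) = 24
σ = (2, 3, 1, 0): 4 + 30 + 7 + 20 = 61
σ = (3, 0, 1, 2): (-2) + 22 + 7 + 22 = 49
σ = (3, 0, 2, 1): (-2) + 22 + 19 + (-2) = 37
σ = (3, 1, 0, 2): (-2) + 3 + (-8) + 22 = 15
σ = (3, 1, 2, 0): (-2) + 3 + 19 + 20 = 40
σ = (3, 2, 0, 1): (-2) + 20 + (-8) + (-2) = 8
σ = (3, 2, 1, 0): (-2) + 20 + 7 + 20 = 45
Optimal value attained by: σ = (1, 0, 2, 3).
Answer: det⊕(T) = 95; verdict: SINGULAR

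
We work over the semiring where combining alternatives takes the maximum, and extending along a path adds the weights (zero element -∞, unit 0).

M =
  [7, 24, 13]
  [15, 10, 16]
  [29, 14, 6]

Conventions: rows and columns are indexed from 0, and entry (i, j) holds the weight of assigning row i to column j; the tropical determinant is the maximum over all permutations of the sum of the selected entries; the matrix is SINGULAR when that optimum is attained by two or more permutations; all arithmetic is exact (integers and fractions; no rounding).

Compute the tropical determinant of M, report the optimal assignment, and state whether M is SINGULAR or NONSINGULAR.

σ = (0, 1, 2): 7 + 10 + 6 = 23
σ = (0, 2, 1): 7 + 16 + 14 = 37
σ = (1, 0, 2): 24 + 15 + 6 = 45
σ = (1, 2, 0): 24 + 16 + 29 = 69
σ = (2, 0, 1): 13 + 15 + 14 = 42
σ = (2, 1, 0): 13 + 10 + 29 = 52
Optimal value attained by: σ = (1, 2, 0).
Answer: det⊕(M) = 69; verdict: NONSINGULAR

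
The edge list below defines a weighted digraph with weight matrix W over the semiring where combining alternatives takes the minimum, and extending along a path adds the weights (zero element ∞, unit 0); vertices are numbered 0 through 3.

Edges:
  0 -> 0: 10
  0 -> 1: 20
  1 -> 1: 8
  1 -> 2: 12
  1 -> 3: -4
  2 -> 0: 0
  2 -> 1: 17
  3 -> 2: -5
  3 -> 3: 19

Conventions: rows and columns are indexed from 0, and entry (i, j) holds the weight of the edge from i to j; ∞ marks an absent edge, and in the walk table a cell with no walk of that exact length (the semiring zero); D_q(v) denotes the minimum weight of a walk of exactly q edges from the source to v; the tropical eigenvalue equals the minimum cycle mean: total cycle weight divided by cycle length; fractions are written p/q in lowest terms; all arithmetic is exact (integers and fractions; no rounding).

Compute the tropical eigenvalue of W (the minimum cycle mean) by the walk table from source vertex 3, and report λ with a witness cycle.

q=0: [∞, ∞, ∞, 0]
q=1: [∞, ∞, -5, 19]
q=2: [-5, 12, 14, 38]
q=3: [5, 15, 24, 8]
q=4: [15, 23, 3, 11]
Optimal cycle mean attained by: cycle 1->3->2->1, total (-4) + (-5) + 17, length 3.
Answer: λ = 8/3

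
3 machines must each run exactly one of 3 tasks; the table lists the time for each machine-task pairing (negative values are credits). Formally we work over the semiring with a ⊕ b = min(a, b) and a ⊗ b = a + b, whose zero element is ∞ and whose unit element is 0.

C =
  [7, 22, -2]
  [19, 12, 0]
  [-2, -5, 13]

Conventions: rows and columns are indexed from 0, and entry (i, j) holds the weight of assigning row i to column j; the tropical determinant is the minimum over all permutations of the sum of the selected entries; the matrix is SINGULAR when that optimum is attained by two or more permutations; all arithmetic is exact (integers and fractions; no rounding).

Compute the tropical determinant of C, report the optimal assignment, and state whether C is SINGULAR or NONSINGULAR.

σ = (0, 1, 2): 7 + 12 + 13 = 32
σ = (0, 2, 1): 7 + 0 + (-5) = 2
σ = (1, 0, 2): 22 + 19 + 13 = 54
σ = (1, 2, 0): 22 + 0 + (-2) = 20
σ = (2, 0, 1): (-2) + 19 + (-5) = 12
σ = (2, 1, 0): (-2) + 12 + (-2) = 8
Optimal value attained by: σ = (0, 2, 1).
Answer: det⊕(C) = 2; verdict: NONSINGULAR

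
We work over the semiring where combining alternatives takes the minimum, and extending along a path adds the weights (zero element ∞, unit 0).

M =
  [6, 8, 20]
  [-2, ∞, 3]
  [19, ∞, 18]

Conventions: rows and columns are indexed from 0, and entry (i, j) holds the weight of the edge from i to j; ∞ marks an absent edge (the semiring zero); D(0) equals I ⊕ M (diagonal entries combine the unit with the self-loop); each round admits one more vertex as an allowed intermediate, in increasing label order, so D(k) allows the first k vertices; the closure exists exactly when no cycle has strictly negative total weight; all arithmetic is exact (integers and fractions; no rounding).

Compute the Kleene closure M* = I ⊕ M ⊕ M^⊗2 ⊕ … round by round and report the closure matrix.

D(0):
  [0, 8, 20]
  [-2, 0, 3]
  [19, ∞, 0]
D(1):
  [0, 8, 20]
  [-2, 0, 3]
  [19, 27, 0]
D(2):
  [0, 8, 11]
  [-2, 0, 3]
  [19, 27, 0]
D(3):
  [0, 8, 11]
  [-2, 0, 3]
  [19, 27, 0]
Answer: M* = [[0, 8, 11], [-2, 0, 3], [19, 27, 0]]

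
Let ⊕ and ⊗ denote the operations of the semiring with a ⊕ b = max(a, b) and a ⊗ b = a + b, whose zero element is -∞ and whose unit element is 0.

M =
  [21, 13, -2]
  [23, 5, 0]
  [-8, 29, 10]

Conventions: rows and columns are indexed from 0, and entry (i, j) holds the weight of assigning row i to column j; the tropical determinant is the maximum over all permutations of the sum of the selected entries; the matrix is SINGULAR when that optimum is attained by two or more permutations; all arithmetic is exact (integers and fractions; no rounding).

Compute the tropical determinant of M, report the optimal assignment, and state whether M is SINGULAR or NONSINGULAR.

σ = (0, 1, 2): 21 + 5 + 10 = 36
σ = (0, 2, 1): 21 + 0 + 29 = 50
σ = (1, 0, 2): 13 + 23 + 10 = 46
σ = (1, 2, 0): 13 + 0 + (-8) = 5
σ = (2, 0, 1): (-2) + 23 + 29 = 50
σ = (2, 1, 0): (-2) + 5 + (-8) = -5
Optimal value attained by: σ = (0, 2, 1).
Answer: det⊕(M) = 50; verdict: SINGULAR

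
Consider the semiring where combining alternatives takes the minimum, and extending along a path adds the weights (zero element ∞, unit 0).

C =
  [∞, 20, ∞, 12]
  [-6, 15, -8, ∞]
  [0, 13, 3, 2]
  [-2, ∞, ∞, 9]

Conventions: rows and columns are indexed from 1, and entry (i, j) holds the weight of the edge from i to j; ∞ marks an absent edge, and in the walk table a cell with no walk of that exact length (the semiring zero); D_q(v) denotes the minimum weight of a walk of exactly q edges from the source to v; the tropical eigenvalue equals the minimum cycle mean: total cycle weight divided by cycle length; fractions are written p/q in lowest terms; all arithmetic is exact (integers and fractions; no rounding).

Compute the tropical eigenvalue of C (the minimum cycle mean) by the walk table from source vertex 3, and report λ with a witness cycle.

q=0: [∞, ∞, 0, ∞]
q=1: [0, 13, 3, 2]
q=2: [0, 16, 5, 5]
q=3: [3, 18, 8, 7]
q=4: [5, 21, 10, 10]
Optimal cycle mean attained by: cycle 2->3->2, total (-8) + 13, length 2.
Answer: λ = 5/2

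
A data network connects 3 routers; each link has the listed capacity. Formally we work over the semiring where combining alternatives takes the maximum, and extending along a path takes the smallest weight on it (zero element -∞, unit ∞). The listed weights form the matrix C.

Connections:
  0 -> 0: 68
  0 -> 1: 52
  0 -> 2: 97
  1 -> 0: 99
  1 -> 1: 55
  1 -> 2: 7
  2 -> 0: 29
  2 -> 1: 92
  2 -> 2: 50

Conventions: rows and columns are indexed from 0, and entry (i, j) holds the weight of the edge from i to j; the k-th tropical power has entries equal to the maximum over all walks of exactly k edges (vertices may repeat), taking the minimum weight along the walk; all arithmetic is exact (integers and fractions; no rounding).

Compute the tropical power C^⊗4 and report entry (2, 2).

C^⊗2:
  [68, 92, 68]
  [68, 55, 97]
  [92, 55, 50]
C^⊗3:
  [92, 68, 68]
  [68, 92, 68]
  [68, 55, 92]
C^⊗4:
  [68, 68, 92]
  [92, 68, 68]
  [68, 92, 68]
Key observation: the optimum is the walk 2->1->0->0->2, with weight 92 min 99 min 68 min 97 = 68.
Optimal value attained by: walk 2->1->0->0->2.
Answer: (C^⊗4)[2][2] = 68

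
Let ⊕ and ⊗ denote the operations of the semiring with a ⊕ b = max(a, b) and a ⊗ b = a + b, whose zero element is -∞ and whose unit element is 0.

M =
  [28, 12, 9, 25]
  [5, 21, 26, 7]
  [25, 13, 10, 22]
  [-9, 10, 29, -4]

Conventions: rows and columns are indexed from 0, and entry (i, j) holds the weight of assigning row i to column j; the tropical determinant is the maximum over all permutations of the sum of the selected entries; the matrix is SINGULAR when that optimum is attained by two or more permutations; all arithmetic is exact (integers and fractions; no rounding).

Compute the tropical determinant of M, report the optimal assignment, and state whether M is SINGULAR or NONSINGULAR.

σ = (0, 1, 2, 3): 28 + 21 + 10 + (-4) = 55
σ = (0, 1, 3, 2): 28 + 21 + 22 + 29 = 100
σ = (0, 2, 1, 3): 28 + 26 + 13 + (-4) = 63
σ = (0, 2, 3, 1): 28 + 26 + 22 + 10 = 86
σ = (0, 3, 1, 2): 28 + 7 + 13 + 29 = 77
σ = (0, 3, 2, 1): 28 + 7 + 10 + 10 = 55
σ = (1, 0, 2, 3): 12 + 5 + 10 + (-4) = 23
σ = (1, 0, 3, 2): 12 + 5 + 22 + 29 = 68
σ = (1, 2, 0, 3): 12 + 26 + 25 + (-4) = 59
σ = (1, 2, 3, 0): 12 + 26 + 22 + (-9) = 51
σ = (1, 3, 0, 2): 12 + 7 + 25 + 29 = 73
σ = (1, 3, 2, 0): 12 + 7 + 10 + (-9) = 20
σ = (2, 0, 1, 3): 9 + 5 + 13 + (-4) = 23
σ = (2, 0, 3, 1): 9 + 5 + 22 + 10 = 46
σ = (2, 1, 0, 3): 9 + 21 + 25 + (-4) = 51
σ = (2, 1, 3, 0): 9 + 21 + 22 + (-9) = 43
σ = (2, 3, 0, 1): 9 + 7 + 25 + 10 = 51
σ = (2, 3, 1, 0): 9 + 7 + 13 + (-9) = 20
σ = (3, 0, 1, 2): 25 + 5 + 13 + 29 = 72
σ = (3, 0, 2, 1): 25 + 5 + 10 + 10 = 50
σ = (3, 1, 0, 2): 25 + 21 + 25 + 29 = 100
σ = (3, 1, 2, 0): 25 + 21 + 10 + (-9) = 47
σ = (3, 2, 0, 1): 25 + 26 + 25 + 10 = 86
σ = (3, 2, 1, 0): 25 + 26 + 13 + (-9) = 55
Optimal value attained by: σ = (0, 1, 3, 2).
Answer: det⊕(M) = 100; verdict: SINGULAR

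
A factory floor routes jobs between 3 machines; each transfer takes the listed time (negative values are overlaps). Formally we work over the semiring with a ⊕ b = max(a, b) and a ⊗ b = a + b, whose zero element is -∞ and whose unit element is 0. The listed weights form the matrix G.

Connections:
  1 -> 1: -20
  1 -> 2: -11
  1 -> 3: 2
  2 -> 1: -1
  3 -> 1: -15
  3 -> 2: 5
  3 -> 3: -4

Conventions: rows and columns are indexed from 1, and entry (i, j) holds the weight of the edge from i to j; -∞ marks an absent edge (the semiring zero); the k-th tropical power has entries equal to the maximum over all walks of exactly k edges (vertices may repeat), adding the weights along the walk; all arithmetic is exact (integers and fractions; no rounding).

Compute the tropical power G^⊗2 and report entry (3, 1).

G^⊗2:
  [-12, 7, -2]
  [-21, -12, 1]
  [4, 1, -8]
Key observation: the optimum is the walk 3->2->1, with weight 5 + (-1) = 4.
Optimal value attained by: walk 3->2->1.
Answer: (G^⊗2)[3][1] = 4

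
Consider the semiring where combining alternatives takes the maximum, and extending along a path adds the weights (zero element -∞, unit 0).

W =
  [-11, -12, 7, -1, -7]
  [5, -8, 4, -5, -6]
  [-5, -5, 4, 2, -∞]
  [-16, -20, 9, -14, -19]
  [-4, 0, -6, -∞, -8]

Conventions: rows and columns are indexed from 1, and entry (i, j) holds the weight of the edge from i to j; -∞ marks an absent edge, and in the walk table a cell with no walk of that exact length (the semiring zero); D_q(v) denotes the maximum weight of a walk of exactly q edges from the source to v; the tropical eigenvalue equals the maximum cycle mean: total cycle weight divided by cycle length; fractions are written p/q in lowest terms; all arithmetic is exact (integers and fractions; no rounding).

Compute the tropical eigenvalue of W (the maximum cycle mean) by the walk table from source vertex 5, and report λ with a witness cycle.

q=0: [-∞, -∞, -∞, -∞, 0]
q=1: [-4, 0, -6, -∞, -8]
q=2: [5, -8, 4, -4, -6]
q=3: [-1, -1, 12, 6, -2]
q=4: [7, 7, 16, 14, -7]
q=5: [12, 11, 23, 18, 1]
Optimal cycle mean attained by: cycle 3->4->3, total 2 + 9, length 2.
Answer: λ = 11/2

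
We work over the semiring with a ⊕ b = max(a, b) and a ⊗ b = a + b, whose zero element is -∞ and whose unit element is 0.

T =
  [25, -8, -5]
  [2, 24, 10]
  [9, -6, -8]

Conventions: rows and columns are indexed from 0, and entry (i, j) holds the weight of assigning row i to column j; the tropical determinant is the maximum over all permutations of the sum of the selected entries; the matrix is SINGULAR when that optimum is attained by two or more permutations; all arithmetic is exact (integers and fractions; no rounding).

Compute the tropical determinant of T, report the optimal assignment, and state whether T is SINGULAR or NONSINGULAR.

σ = (0, 1, 2): 25 + 24 + (-8) = 41
σ = (0, 2, 1): 25 + 10 + (-6) = 29
σ = (1, 0, 2): (-8) + 2 + (-8) = -14
σ = (1, 2, 0): (-8) + 10 + 9 = 11
σ = (2, 0, 1): (-5) + 2 + (-6) = -9
σ = (2, 1, 0): (-5) + 24 + 9 = 28
Optimal value attained by: σ = (0, 1, 2).
Answer: det⊕(T) = 41; verdict: NONSINGULAR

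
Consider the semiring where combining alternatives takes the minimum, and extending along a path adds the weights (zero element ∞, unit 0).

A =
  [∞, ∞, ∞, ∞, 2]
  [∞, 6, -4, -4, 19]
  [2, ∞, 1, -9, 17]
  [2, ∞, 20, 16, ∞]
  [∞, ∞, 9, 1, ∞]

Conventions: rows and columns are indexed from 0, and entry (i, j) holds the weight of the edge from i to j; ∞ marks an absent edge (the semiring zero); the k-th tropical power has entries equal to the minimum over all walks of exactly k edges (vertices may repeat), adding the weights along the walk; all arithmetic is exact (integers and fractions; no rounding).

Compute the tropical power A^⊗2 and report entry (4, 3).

A^⊗2:
  [∞, ∞, 11, 3, ∞]
  [-2, 12, -3, -13, 13]
  [-7, ∞, 2, -8, 4]
  [18, ∞, 21, 11, 4]
  [3, ∞, 10, 0, 26]
Key observation: the optimum is the walk 4->2->3, with weight 9 + (-9) = 0.
Optimal value attained by: walk 4->2->3.
Answer: (A^⊗2)[4][3] = 0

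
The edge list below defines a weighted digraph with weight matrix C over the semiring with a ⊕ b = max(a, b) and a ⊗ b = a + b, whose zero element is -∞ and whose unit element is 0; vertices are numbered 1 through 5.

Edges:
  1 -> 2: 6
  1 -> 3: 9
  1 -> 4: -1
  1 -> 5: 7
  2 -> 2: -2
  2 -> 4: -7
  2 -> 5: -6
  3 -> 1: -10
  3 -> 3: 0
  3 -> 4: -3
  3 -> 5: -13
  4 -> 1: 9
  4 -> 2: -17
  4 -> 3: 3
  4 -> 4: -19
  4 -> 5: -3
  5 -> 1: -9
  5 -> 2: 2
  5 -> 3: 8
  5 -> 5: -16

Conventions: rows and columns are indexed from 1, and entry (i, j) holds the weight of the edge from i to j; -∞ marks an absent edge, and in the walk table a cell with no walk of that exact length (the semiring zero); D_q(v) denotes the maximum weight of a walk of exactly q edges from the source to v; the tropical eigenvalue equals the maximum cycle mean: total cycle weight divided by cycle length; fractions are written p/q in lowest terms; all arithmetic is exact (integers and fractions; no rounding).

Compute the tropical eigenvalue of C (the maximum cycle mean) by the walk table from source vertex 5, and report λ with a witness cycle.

q=0: [-∞, -∞, -∞, -∞, 0]
q=1: [-9, 2, 8, -∞, -16]
q=2: [-2, 0, 8, 5, -2]
q=3: [14, 4, 8, 5, 5]
q=4: [14, 20, 23, 13, 21]
q=5: [22, 23, 29, 20, 21]
Optimal cycle mean attained by: cycle 1->5->3->4->1, total 7 + 8 + (-3) + 9, length 4.
Answer: λ = 21/4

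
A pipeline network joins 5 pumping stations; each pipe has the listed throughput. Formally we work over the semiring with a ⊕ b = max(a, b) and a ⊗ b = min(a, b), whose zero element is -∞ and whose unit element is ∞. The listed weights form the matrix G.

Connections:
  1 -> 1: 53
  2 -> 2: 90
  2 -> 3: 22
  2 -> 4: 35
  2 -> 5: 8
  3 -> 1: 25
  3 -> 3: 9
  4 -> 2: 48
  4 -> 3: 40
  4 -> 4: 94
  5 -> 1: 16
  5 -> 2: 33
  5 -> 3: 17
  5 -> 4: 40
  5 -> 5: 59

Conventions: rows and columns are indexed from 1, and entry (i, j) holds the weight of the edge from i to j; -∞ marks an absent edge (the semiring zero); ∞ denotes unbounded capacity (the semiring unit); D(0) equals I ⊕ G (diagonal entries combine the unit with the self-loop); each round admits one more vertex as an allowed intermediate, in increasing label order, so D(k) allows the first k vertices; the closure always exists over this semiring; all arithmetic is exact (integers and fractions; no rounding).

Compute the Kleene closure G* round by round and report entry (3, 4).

D(0):
  [∞, -∞, -∞, -∞, -∞]
  [-∞, ∞, 22, 35, 8]
  [25, -∞, ∞, -∞, -∞]
  [-∞, 48, 40, ∞, -∞]
  [16, 33, 17, 40, ∞]
D(1):
  [∞, -∞, -∞, -∞, -∞]
  [-∞, ∞, 22, 35, 8]
  [25, -∞, ∞, -∞, -∞]
  [-∞, 48, 40, ∞, -∞]
  [16, 33, 17, 40, ∞]
D(2):
  [∞, -∞, -∞, -∞, -∞]
  [-∞, ∞, 22, 35, 8]
  [25, -∞, ∞, -∞, -∞]
  [-∞, 48, 40, ∞, 8]
  [16, 33, 22, 40, ∞]
D(3):
  [∞, -∞, -∞, -∞, -∞]
  [22, ∞, 22, 35, 8]
  [25, -∞, ∞, -∞, -∞]
  [25, 48, 40, ∞, 8]
  [22, 33, 22, 40, ∞]
D(4):
  [∞, -∞, -∞, -∞, -∞]
  [25, ∞, 35, 35, 8]
  [25, -∞, ∞, -∞, -∞]
  [25, 48, 40, ∞, 8]
  [25, 40, 40, 40, ∞]
D(5):
  [∞, -∞, -∞, -∞, -∞]
  [25, ∞, 35, 35, 8]
  [25, -∞, ∞, -∞, -∞]
  [25, 48, 40, ∞, 8]
  [25, 40, 40, 40, ∞]
Answer: G*[3][4] = -∞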